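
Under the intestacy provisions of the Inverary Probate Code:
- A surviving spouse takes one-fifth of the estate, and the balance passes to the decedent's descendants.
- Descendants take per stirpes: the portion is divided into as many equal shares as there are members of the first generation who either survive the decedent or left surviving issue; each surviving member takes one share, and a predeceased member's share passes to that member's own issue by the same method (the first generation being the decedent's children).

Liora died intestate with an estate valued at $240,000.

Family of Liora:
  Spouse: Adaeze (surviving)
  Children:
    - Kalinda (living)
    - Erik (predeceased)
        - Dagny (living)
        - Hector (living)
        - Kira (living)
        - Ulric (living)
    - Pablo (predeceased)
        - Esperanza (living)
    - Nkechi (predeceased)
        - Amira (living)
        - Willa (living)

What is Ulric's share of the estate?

Adaeze takes one-fifth of $240,000 = $48,000. The remaining $192,000 passes to the descendants.
The descendants' portion ($192,000) is divided into 4 shares of $48,000: Kalinda takes $48,000; Erik's $48,000 share passes to Erik's issue; Pablo's $48,000 share passes to Pablo's issue; Nkechi's $48,000 share passes to Nkechi's issue.
Erik's share ($48,000) is divided into 4 shares of $12,000: Dagny, Hector, Kira, and Ulric each take $12,000.
Pablo's share ($48,000) passes entirely to Esperanza.
Nkechi's share ($48,000) is divided into 2 shares of $24,000: Amira and Willa each take $24,000.

Ulric receives $12,000.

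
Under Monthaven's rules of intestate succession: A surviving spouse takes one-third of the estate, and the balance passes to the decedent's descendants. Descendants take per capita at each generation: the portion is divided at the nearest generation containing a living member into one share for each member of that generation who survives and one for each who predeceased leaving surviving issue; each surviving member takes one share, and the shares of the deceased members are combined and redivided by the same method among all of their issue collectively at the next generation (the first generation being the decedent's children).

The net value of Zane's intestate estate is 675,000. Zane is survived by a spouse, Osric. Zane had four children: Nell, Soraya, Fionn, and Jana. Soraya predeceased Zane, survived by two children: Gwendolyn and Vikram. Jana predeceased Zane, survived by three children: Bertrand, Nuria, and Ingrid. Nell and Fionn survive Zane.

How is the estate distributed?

Osric takes one-third of 675,000 = 225,000. The remaining 450,000 passes to the descendants.
The descendants' portion (450,000) is divided at the children's generation into 4 shares of 112,500. Nell and Fionn each take 112,500. The 2 shares of the deceased (Soraya and Jana) are combined into a pool of 225,000.
That pool (225,000) is divided at the grandchildren's generation equally among Gwendolyn, Vikram, Bertrand, Nuria, and Ingrid: 45,000 each.

Osric: 225,000; Nell: 112,500; Gwendolyn: 45,000; Vikram: 45,000; Fionn: 112,500; Bertrand: 45,000; Nuria: 45,000; Ingrid: 45,000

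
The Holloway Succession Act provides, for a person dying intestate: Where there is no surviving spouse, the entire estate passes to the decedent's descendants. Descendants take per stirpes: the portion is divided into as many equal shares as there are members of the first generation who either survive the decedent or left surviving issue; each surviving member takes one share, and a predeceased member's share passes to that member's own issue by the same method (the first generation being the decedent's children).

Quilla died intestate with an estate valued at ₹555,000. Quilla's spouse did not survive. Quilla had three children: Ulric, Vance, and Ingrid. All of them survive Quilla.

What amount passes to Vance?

The entire ₹555,000 passes to the descendants.
That amount (₹555,000) is divided into 3 shares of ₹185,000: Ulric, Vance, and Ingrid each take ₹185,000.

Vance receives ₹185,000.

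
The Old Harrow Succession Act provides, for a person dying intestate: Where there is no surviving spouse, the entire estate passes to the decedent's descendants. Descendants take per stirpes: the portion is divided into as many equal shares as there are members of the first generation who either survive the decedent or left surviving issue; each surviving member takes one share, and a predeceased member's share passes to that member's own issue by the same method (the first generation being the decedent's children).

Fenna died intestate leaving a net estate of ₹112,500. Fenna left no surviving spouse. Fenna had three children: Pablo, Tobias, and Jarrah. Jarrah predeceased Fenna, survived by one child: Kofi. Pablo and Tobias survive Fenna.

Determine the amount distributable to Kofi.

The entire ₹112,500 passes to the descendants.
That amount (₹112,500) is divided into 3 shares of ₹37,500: Pablo and Tobias each take ₹37,500; Jarrah's ₹37,500 share passes to Jarrah's issue.
Jarrah's share (₹37,500) passes entirely to Kofi.

Kofi receives ₹37,500.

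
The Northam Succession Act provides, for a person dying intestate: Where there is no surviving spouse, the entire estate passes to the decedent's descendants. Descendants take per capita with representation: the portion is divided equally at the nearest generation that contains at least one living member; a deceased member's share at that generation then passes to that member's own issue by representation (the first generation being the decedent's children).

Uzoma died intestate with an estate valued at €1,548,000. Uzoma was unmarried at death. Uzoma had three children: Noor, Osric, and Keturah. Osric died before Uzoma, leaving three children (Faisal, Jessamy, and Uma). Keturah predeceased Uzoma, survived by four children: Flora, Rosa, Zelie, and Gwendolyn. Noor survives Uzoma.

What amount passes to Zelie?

The entire €1,548,000 passes to the descendants.
That amount (€1,548,000) is divided into 3 shares of €516,000: Noor takes €516,000; Osric's €516,000 share passes to Osric's issue; Keturah's €516,000 share passes to Keturah's issue.
Osric's share (€516,000) is divided into 3 shares of €172,000: Faisal, Jessamy, and Uma each take €172,000.
Keturah's share (€516,000) is divided into 4 shares of €129,000: Flora, Rosa, Zelie, and Gwendolyn each take €129,000.

Zelie receives €129,000.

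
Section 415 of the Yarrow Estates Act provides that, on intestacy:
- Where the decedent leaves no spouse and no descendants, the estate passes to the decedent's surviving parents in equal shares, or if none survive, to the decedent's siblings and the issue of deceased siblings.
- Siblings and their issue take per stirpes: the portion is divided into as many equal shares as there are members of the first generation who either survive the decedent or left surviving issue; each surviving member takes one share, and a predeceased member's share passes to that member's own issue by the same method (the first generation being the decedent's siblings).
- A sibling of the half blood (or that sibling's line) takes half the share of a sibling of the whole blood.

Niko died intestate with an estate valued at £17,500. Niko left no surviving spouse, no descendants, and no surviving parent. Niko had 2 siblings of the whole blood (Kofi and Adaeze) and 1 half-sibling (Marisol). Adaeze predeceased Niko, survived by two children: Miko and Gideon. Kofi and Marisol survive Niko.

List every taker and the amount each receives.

The entire £17,500 passes to the siblings and their issue.
Counting each half-blood sibling's line as half a unit, there are 5/2 units in £17,500, so one unit is £7,000. Whole-blood lines (Kofi and Adaeze) take £7,000 each; half-blood lines (Marisol) take £3,500 each.
Adaeze's share (£7,000) is divided into 2 shares of £3,500: Miko and Gideon each take £3,500.

Kofi: £7,000; Marisol: £3,500; Miko: £3,500; Gideon: £3,500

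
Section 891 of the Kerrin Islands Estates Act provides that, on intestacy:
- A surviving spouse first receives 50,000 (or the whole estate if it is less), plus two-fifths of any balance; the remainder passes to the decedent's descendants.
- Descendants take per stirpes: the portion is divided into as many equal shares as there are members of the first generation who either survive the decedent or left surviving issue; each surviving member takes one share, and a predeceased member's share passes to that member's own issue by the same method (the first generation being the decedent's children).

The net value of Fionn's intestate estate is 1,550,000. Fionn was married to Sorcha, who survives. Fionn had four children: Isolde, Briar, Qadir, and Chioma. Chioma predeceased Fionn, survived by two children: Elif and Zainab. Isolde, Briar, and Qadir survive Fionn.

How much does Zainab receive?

Sorcha first takes 50,000, leaving a balance of 1,500,000. Sorcha then takes two-fifths of the balance (600,000), for a total of 650,000. The remaining 900,000 passes to the descendants.
The descendants' portion (900,000) is divided into 4 shares of 225,000: Isolde, Briar, and Qadir each take 225,000; Chioma's 225,000 share passes to Chioma's issue.
Chioma's share (225,000) is divided into 2 shares of 112,500: Elif and Zainab each take 112,500.

Zainab receives 112,500.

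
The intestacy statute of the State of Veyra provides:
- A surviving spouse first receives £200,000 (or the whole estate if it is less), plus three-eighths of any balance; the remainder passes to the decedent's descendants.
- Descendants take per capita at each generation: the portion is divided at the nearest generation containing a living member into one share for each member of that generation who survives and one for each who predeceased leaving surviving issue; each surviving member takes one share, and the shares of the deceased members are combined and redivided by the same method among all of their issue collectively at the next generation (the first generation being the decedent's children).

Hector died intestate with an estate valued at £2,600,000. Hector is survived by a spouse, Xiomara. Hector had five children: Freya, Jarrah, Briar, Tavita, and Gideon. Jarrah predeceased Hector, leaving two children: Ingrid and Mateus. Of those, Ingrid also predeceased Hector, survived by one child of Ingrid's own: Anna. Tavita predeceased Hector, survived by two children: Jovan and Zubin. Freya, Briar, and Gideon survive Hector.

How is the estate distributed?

Xiomara: £1,100,000; Freya: £300,000; Anna: £150,000; Mateus: £150,000; Briar: £300,000; Jovan: £150,000; Zubin: £150,000; Gideon: £300,000

Xiomara first takes £200,000, leaving a balance of £2,400,000. Xiomara then takes three-eighths of the balance (£900,000), for a total of £1,100,000. The remaining £1,500,000 passes to the descendants.
The descendants' portion (£1,500,000) is divided at the children's generation into 5 shares of £300,000. Freya, Briar, and Gideon each take £300,000. The 2 shares of the deceased (Jarrah and Tavita) are combined into a pool of £600,000.
That pool (£600,000) is divided at the grandchildren's generation into 4 shares of £150,000. Mateus, Jovan, and Zubin each take £150,000. The remaining share for the deceased Ingrid (£150,000) is carried to the next generation.
That pool (£150,000) passes entirely to Anna, the sole taker at the great-grandchildren's generation.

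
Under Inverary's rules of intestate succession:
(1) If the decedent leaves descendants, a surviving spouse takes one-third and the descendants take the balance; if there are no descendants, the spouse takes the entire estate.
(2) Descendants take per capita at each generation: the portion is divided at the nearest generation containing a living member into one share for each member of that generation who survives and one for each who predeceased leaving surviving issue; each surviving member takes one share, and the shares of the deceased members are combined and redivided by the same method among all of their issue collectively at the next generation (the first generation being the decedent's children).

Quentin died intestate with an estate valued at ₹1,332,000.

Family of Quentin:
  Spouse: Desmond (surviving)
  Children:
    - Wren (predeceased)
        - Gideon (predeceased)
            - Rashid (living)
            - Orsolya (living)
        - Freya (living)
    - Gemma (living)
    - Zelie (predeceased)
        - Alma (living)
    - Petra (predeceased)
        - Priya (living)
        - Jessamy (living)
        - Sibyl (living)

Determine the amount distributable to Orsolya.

Orsolya receives ₹55,500.

Desmond takes one-third of ₹1,332,000 = ₹444,000. The remaining ₹888,000 passes to the descendants.
The descendants' portion (₹888,000) is divided at the children's generation into 4 shares of ₹222,000. Gemma takes ₹222,000. The 3 shares of the deceased (Wren, Zelie, and Petra) are combined into a pool of ₹666,000.
That pool (₹666,000) is divided at the grandchildren's generation into 6 shares of ₹111,000. Freya, Alma, Priya, Jessamy, and Sibyl each take ₹111,000. The remaining share for the deceased Gideon (₹111,000) is carried to the next generation.
That pool (₹111,000) is divided at the great-grandchildren's generation equally among Rashid and Orsolya: ₹55,500 each.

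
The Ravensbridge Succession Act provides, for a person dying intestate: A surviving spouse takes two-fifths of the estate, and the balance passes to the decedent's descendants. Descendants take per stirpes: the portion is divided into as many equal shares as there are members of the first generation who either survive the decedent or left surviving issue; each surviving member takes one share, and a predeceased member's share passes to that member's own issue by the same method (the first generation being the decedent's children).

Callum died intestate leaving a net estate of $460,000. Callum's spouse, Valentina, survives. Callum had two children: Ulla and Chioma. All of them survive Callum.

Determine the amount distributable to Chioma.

Chioma receives $138,000.

Valentina takes two-fifths of $460,000 = $184,000. The remaining $276,000 passes to the descendants.
The descendants' portion ($276,000) is divided into 2 shares of $138,000: Ulla and Chioma each take $138,000.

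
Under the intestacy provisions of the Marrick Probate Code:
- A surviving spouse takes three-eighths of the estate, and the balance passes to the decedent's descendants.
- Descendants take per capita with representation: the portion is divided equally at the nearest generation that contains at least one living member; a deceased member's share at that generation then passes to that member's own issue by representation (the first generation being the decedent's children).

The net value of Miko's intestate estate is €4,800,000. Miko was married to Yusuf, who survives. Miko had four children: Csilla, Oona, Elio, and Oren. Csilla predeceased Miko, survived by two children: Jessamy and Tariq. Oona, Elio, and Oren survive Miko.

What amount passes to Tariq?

Tariq receives €375,000.

Yusuf takes three-eighths of €4,800,000 = €1,800,000. The remaining €3,000,000 passes to the descendants.
The descendants' portion (€3,000,000) is divided into 4 shares of €750,000: Oona, Elio, and Oren each take €750,000; Csilla's €750,000 share passes to Csilla's issue.
Csilla's share (€750,000) is divided into 2 shares of €375,000: Jessamy and Tariq each take €375,000.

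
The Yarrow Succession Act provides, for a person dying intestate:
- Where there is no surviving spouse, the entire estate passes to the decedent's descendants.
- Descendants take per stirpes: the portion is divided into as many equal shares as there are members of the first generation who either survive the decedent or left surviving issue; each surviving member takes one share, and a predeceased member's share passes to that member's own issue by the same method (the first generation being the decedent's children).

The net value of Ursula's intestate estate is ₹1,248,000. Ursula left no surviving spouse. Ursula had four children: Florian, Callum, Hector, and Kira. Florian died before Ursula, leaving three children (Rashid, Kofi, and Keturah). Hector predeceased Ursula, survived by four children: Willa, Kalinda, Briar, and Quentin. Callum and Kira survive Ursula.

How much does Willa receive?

The entire ₹1,248,000 passes to the descendants.
That amount (₹1,248,000) is divided into 4 shares of ₹312,000: Callum and Kira each take ₹312,000; Florian's ₹312,000 share passes to Florian's issue; Hector's ₹312,000 share passes to Hector's issue.
Florian's share (₹312,000) is divided into 3 shares of ₹104,000: Rashid, Kofi, and Keturah each take ₹104,000.
Hector's share (₹312,000) is divided into 4 shares of ₹78,000: Willa, Kalinda, Briar, and Quentin each take ₹78,000.

Willa receives ₹78,000.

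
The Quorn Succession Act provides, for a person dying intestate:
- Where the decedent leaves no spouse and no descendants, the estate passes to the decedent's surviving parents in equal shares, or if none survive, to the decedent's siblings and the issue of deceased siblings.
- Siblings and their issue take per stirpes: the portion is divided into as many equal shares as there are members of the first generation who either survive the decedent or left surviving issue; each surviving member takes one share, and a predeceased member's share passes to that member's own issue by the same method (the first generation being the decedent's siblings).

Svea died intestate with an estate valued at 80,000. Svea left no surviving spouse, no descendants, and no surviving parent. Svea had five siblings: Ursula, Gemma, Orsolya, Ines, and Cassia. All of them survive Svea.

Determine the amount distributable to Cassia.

The entire 80,000 passes to the siblings and their issue.
That amount (80,000) is divided into 5 shares of 16,000: Ursula, Gemma, Orsolya, Ines, and Cassia each take 16,000.

Cassia receives 16,000.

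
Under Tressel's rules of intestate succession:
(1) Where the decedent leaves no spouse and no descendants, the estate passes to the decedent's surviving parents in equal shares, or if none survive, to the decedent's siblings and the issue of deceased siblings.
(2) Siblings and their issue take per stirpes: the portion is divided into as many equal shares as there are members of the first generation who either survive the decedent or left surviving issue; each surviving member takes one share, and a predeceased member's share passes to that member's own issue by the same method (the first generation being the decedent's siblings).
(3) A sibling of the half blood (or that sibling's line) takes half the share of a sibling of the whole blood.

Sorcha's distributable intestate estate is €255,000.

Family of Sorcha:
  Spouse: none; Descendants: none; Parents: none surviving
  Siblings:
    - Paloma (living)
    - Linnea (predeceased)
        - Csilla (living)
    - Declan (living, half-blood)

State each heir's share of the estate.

Paloma: €102,000; Csilla: €102,000; Declan: €51,000

The entire €255,000 passes to the siblings and their issue.
Counting each half-blood sibling's line as half a unit, there are 5/2 units in €255,000, so one unit is €102,000. Whole-blood lines (Paloma and Linnea) take €102,000 each; half-blood lines (Declan) take €51,000 each.
Linnea's share (€102,000) passes entirely to Csilla.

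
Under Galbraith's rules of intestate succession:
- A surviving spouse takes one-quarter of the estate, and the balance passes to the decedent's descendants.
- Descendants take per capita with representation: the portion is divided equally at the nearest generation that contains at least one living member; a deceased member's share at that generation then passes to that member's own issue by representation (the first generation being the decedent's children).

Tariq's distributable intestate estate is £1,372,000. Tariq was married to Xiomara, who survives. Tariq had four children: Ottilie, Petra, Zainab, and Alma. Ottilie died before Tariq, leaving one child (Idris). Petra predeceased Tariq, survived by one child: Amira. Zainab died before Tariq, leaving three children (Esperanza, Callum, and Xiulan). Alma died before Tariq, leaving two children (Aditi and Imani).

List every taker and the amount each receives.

Xiomara takes one-quarter of £1,372,000 = £343,000. The remaining £1,029,000 passes to the descendants.
No child survives, so the initial division is made at the grandchildren's generation.
The descendants' portion (£1,029,000) is divided into 7 shares of £147,000: Idris, Amira, Esperanza, Callum, Xiulan, Aditi, and Imani each take £147,000.

Xiomara: £343,000; Idris: £147,000; Amira: £147,000; Esperanza: £147,000; Callum: £147,000; Xiulan: £147,000; Aditi: £147,000; Imani: £147,000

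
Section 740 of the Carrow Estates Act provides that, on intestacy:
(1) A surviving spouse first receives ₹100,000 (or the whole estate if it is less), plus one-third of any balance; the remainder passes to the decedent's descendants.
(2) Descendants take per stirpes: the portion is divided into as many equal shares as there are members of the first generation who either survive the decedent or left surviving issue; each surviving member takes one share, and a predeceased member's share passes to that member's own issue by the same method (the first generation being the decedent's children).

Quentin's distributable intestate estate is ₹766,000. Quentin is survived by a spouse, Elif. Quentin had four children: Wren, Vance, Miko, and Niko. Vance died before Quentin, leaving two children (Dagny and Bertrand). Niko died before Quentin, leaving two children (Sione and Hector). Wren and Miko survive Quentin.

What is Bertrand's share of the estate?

Bertrand receives ₹55,500.

Elif first takes ₹100,000, leaving a balance of ₹666,000. Elif then takes one-third of the balance (₹222,000), for a total of ₹322,000. The remaining ₹444,000 passes to the descendants.
The descendants' portion (₹444,000) is divided into 4 shares of ₹111,000: Wren and Miko each take ₹111,000; Vance's ₹111,000 share passes to Vance's issue; Niko's ₹111,000 share passes to Niko's issue.
Vance's share (₹111,000) is divided into 2 shares of ₹55,500: Dagny and Bertrand each take ₹55,500.
Niko's share (₹111,000) is divided into 2 shares of ₹55,500: Sione and Hector each take ₹55,500.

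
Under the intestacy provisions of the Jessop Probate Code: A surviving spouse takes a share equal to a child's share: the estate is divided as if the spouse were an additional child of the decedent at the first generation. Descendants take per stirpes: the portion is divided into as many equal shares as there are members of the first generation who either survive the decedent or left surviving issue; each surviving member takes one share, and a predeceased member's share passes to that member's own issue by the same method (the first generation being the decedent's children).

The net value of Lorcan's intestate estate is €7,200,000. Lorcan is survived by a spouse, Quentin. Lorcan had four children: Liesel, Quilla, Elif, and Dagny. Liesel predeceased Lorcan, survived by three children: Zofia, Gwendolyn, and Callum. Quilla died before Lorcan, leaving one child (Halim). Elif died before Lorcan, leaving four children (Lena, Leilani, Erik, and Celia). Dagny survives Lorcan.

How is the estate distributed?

The spouse counts as an additional share at the children's level, so there are 5 primary shares of €1,440,000. Quentin takes one such share (€1,440,000).
The children's combined portion (€5,760,000) is divided into 4 shares of €1,440,000: Dagny takes €1,440,000; Liesel's €1,440,000 share passes to Liesel's issue; Quilla's €1,440,000 share passes to Quilla's issue; Elif's €1,440,000 share passes to Elif's issue.
Liesel's share (€1,440,000) is divided into 3 shares of €480,000: Zofia, Gwendolyn, and Callum each take €480,000.
Quilla's share (€1,440,000) passes entirely to Halim.
Elif's share (€1,440,000) is divided into 4 shares of €360,000: Lena, Leilani, Erik, and Celia each take €360,000.

Quentin: €1,440,000; Zofia: €480,000; Gwendolyn: €480,000; Callum: €480,000; Halim: €1,440,000; Lena: €360,000; Leilani: €360,000; Erik: €360,000; Celia: €360,000; Dagny: €1,440,000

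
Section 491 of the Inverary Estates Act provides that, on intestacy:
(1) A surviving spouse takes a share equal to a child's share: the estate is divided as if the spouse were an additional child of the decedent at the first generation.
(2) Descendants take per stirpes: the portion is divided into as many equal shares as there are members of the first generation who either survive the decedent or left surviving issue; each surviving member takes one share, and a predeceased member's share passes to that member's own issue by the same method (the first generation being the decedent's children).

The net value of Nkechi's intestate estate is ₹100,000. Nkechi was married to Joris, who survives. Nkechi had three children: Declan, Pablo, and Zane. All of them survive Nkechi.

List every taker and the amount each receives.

Joris: ₹25,000; Declan: ₹25,000; Pablo: ₹25,000; Zane: ₹25,000

The spouse counts as an additional share at the children's level, so there are 4 primary shares of ₹25,000. Joris takes one such share (₹25,000).
The children's combined portion (₹75,000) is divided into 3 shares of ₹25,000: Declan, Pablo, and Zane each take ₹25,000.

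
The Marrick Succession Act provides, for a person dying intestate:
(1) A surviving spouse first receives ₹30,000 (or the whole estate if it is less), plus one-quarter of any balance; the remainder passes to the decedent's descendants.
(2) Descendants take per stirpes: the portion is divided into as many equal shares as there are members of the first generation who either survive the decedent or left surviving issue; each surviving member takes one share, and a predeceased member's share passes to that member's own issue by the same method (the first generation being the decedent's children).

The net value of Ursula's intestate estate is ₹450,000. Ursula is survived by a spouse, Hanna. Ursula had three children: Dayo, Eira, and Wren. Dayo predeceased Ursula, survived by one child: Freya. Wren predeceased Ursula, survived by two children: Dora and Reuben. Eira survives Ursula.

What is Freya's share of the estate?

Freya receives ₹105,000.

Hanna first takes ₹30,000, leaving a balance of ₹420,000. Hanna then takes one-quarter of the balance (₹105,000), for a total of ₹135,000. The remaining ₹315,000 passes to the descendants.
The descendants' portion (₹315,000) is divided into 3 shares of ₹105,000: Eira takes ₹105,000; Dayo's ₹105,000 share passes to Dayo's issue; Wren's ₹105,000 share passes to Wren's issue.
Dayo's share (₹105,000) passes entirely to Freya.
Wren's share (₹105,000) is divided into 2 shares of ₹52,500: Dora and Reuben each take ₹52,500.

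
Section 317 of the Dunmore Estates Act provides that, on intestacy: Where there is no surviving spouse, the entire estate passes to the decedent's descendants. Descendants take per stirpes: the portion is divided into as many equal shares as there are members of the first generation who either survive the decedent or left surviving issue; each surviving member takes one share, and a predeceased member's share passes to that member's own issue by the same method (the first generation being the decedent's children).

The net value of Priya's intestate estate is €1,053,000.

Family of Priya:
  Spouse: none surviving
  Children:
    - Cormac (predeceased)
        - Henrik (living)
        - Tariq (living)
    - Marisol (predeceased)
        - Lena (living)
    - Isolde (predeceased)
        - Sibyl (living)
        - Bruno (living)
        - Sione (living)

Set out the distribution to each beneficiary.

The entire €1,053,000 passes to the descendants.
That amount (€1,053,000) is divided into 3 shares of €351,000: Cormac's €351,000 share passes to Cormac's issue; Marisol's €351,000 share passes to Marisol's issue; Isolde's €351,000 share passes to Isolde's issue.
Cormac's share (€351,000) is divided into 2 shares of €175,500: Henrik and Tariq each take €175,500.
Marisol's share (€351,000) passes entirely to Lena.
Isolde's share (€351,000) is divided into 3 shares of €117,000: Sibyl, Bruno, and Sione each take €117,000.

Henrik: €175,500; Tariq: €175,500; Lena: €351,000; Sibyl: €117,000; Bruno: €117,000; Sione: €117,000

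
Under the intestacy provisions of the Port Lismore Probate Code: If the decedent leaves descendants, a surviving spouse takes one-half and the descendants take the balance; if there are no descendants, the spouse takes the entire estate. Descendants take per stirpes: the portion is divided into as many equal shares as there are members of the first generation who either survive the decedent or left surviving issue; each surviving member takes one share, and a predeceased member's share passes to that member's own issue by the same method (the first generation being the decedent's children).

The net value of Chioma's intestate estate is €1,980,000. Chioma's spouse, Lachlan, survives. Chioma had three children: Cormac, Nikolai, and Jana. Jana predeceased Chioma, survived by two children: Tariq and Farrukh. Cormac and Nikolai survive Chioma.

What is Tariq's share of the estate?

Lachlan takes one-half of €1,980,000 = €990,000. The remaining €990,000 passes to the descendants.
The descendants' portion (€990,000) is divided into 3 shares of €330,000: Cormac and Nikolai each take €330,000; Jana's €330,000 share passes to Jana's issue.
Jana's share (€330,000) is divided into 2 shares of €165,000: Tariq and Farrukh each take €165,000.

Tariq receives €165,000.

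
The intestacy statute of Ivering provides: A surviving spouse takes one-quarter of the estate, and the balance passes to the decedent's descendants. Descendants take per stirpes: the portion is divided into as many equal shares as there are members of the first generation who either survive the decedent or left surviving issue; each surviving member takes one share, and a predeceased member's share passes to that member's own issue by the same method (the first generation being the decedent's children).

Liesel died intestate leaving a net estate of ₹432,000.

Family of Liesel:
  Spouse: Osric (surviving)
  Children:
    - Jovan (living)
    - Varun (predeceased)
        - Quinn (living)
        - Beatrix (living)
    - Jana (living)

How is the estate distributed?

Osric: ₹108,000; Jovan: ₹108,000; Quinn: ₹54,000; Beatrix: ₹54,000; Jana: ₹108,000

Osric takes one-quarter of ₹432,000 = ₹108,000. The remaining ₹324,000 passes to the descendants.
The descendants' portion (₹324,000) is divided into 3 shares of ₹108,000: Jovan and Jana each take ₹108,000; Varun's ₹108,000 share passes to Varun's issue.
Varun's share (₹108,000) is divided into 2 shares of ₹54,000: Quinn and Beatrix each take ₹54,000.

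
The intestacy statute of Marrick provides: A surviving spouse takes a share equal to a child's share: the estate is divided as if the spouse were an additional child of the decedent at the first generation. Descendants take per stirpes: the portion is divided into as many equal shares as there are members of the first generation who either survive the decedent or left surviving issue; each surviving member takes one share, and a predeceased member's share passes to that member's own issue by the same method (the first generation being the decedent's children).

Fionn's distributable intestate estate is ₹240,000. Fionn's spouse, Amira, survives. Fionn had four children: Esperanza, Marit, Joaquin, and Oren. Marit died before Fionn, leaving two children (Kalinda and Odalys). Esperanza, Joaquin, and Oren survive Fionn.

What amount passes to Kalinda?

Kalinda receives ₹24,000.

The spouse counts as an additional share at the children's level, so there are 5 primary shares of ₹48,000. Amira takes one such share (₹48,000).
The children's combined portion (₹192,000) is divided into 4 shares of ₹48,000: Esperanza, Joaquin, and Oren each take ₹48,000; Marit's ₹48,000 share passes to Marit's issue.
Marit's share (₹48,000) is divided into 2 shares of ₹24,000: Kalinda and Odalys each take ₹24,000.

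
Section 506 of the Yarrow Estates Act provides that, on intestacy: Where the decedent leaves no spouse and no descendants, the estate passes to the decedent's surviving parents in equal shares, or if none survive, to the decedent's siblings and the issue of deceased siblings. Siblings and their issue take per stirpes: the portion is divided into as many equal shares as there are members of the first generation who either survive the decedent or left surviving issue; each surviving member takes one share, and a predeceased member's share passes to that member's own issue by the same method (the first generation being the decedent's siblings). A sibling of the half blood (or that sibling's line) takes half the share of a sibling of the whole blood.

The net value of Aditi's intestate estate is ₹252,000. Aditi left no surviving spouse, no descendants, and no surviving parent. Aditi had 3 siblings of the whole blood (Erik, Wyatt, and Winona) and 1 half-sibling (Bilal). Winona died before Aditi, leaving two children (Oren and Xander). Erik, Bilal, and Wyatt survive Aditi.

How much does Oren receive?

The entire ₹252,000 passes to the siblings and their issue.
Counting each half-blood sibling's line as half a unit, there are 7/2 units in ₹252,000, so one unit is ₹72,000. Whole-blood lines (Erik, Wyatt, and Winona) take ₹72,000 each; half-blood lines (Bilal) take ₹36,000 each.
Winona's share (₹72,000) is divided into 2 shares of ₹36,000: Oren and Xander each take ₹36,000.

Oren receives ₹36,000.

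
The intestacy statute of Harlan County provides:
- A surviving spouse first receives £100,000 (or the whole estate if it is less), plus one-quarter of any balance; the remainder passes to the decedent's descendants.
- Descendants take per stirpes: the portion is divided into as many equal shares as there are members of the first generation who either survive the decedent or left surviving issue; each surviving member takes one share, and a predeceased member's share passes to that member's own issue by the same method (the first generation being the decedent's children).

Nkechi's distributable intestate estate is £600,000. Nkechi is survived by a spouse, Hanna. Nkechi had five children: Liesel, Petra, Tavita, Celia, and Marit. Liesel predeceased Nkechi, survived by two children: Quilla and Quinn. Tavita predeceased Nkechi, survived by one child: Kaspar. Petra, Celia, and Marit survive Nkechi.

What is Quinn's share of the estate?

Hanna first takes £100,000, leaving a balance of £500,000. Hanna then takes one-quarter of the balance (£125,000), for a total of £225,000. The remaining £375,000 passes to the descendants.
The descendants' portion (£375,000) is divided into 5 shares of £75,000: Petra, Celia, and Marit each take £75,000; Liesel's £75,000 share passes to Liesel's issue; Tavita's £75,000 share passes to Tavita's issue.
Liesel's share (£75,000) is divided into 2 shares of £37,500: Quilla and Quinn each take £37,500.
Tavita's share (£75,000) passes entirely to Kaspar.

Quinn receives £37,500.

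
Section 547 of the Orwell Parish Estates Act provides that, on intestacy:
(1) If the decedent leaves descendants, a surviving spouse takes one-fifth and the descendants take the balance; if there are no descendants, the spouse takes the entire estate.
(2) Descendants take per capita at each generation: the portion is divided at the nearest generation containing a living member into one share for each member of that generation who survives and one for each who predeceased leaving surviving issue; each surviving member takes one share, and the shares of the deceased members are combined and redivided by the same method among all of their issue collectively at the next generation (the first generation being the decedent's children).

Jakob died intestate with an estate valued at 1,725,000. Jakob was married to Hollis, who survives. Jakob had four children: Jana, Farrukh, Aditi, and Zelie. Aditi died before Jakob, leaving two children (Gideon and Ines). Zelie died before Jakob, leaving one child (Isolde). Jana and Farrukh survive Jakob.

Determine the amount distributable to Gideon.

Hollis takes one-fifth of 1,725,000 = 345,000. The remaining 1,380,000 passes to the descendants.
The descendants' portion (1,380,000) is divided at the children's generation into 4 shares of 345,000. Jana and Farrukh each take 345,000. The 2 shares of the deceased (Aditi and Zelie) are combined into a pool of 690,000.
That pool (690,000) is divided at the grandchildren's generation equally among Gideon, Ines, and Isolde: 230,000 each.

Gideon receives 230,000.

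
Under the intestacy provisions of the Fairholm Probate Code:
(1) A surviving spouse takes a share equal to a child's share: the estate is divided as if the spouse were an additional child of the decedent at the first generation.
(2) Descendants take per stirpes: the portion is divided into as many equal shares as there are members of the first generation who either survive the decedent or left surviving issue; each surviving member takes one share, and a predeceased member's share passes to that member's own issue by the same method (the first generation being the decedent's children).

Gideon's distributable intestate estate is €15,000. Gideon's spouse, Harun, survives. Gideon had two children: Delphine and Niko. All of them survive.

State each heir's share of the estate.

The spouse counts as an additional share at the children's level, so there are 3 primary shares of €5,000. Harun takes one such share (€5,000).
The children's combined portion (€10,000) is divided into 2 shares of €5,000: Delphine and Niko each take €5,000.

Harun: €5,000; Delphine: €5,000; Niko: €5,000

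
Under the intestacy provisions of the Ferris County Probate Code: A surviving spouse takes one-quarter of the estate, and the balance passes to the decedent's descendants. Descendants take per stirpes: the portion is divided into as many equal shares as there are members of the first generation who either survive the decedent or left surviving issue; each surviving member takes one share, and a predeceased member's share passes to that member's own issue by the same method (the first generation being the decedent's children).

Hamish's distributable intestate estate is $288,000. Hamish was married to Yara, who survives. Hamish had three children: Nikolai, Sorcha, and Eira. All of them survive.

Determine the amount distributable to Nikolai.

Yara takes one-quarter of $288,000 = $72,000. The remaining $216,000 passes to the descendants.
The descendants' portion ($216,000) is divided into 3 shares of $72,000: Nikolai, Sorcha, and Eira each take $72,000.

Nikolai receives $72,000.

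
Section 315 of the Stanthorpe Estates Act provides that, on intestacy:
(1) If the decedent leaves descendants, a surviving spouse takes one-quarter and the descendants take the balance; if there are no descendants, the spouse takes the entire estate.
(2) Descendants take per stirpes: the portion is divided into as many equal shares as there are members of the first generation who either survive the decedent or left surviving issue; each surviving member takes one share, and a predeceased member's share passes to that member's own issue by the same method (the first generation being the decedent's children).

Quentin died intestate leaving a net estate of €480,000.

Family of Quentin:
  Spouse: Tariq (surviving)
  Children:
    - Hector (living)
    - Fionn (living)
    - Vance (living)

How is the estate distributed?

Tariq: €120,000; Hector: €120,000; Fionn: €120,000; Vance: €120,000

Tariq takes one-quarter of €480,000 = €120,000. The remaining €360,000 passes to the descendants.
The descendants' portion (€360,000) is divided into 3 shares of €120,000: Hector, Fionn, and Vance each take €120,000.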